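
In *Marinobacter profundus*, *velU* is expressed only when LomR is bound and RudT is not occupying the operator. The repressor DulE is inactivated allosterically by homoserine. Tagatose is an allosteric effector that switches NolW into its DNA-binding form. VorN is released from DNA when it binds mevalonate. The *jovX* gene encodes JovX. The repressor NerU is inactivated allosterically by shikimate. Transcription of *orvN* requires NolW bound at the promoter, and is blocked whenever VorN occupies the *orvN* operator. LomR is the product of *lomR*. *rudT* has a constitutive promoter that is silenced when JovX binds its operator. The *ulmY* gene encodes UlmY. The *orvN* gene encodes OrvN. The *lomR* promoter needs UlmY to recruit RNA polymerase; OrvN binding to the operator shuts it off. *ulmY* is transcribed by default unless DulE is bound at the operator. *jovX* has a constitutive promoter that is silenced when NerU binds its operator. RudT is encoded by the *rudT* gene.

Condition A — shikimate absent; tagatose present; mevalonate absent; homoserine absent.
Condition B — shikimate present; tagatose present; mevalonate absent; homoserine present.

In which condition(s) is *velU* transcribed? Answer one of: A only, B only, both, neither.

B only

Condition A:
Shikimate is absent, so NerU is active.
With repressor NerU bound, *jovX* is not transcribed.
So JovX is not produced.
With no repressor bound, *rudT* is transcribed.
So RudT is produced and active.
Tagatose is present, so NolW is active.
Mevalonate is absent, so VorN is active.
With repressor VorN bound, *orvN* is not transcribed.
So OrvN is not produced.
Homoserine is absent, so DulE is active.
With repressor DulE bound, *ulmY* is not transcribed.
So UlmY is not produced.
Required activator UlmY is absent, so *lomR* is not transcribed.
So LomR is not produced.
With repressor RudT bound, *velU* is not transcribed.
→ *velU* is OFF in A.
Condition B:
Shikimate is present, so NerU is inactive.
With no repressor bound, *jovX* is transcribed.
So JovX is produced and active.
With repressor JovX bound, *rudT* is not transcribed.
So RudT is not produced.
Tagatose is present, so NolW is active.
Mevalonate is absent, so VorN is active.
With repressor VorN bound, *orvN* is not transcribed.
So OrvN is not produced.
Homoserine is present, so DulE is inactive.
With no repressor bound, *ulmY* is transcribed.
So UlmY is produced and active.
No repressor is bound and UlmY is active, so *lomR* is transcribed.
So LomR is produced and active.
No repressor is bound and LomR is active, so *velU* is transcribed.
→ *velU* is ON in B.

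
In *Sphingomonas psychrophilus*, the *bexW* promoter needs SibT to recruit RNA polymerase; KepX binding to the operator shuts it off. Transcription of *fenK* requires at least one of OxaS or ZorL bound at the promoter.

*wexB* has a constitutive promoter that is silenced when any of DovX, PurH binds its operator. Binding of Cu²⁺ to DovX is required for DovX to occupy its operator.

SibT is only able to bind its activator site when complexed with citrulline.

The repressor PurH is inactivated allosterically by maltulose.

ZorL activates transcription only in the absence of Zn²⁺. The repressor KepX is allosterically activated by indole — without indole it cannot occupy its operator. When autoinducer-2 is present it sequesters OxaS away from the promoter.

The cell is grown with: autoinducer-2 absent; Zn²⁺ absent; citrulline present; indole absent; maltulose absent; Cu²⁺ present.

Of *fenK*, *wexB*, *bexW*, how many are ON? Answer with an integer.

2

Autoinducer-2 is absent, so OxaS is active.
Zn²⁺ is absent, so ZorL is active.
Activator OxaS is present, so *fenK* is transcribed.
→ *fenK* is ON.
Cu²⁺ is present, so DovX is active.
Maltulose is absent, so PurH is active.
With repressor DovX bound, *wexB* is not transcribed.
→ *wexB* is OFF.
Citrulline is present, so SibT is active.
Indole is absent, so KepX is inactive.
No repressor is bound and SibT is active, so *bexW* is transcribed.
→ *bexW* is ON.
2 of the 3 genes are transcribed.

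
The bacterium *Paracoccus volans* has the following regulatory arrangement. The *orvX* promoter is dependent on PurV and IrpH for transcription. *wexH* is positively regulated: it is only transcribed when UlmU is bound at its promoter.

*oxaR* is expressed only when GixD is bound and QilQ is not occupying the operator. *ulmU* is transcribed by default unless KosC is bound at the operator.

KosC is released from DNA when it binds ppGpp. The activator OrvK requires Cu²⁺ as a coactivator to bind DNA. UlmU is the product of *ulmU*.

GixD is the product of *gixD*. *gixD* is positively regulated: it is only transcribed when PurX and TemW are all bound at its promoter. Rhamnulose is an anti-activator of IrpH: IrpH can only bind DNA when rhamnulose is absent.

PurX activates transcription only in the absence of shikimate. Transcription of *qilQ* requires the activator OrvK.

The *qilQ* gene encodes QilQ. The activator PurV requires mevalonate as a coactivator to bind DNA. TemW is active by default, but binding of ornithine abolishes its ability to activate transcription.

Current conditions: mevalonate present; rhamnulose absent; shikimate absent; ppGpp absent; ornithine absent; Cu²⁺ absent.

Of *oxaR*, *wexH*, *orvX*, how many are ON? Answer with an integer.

2

Shikimate is absent, so PurX is active.
Ornithine is absent, so TemW is active.
No repressor is bound and PurX and TemW are active, so *gixD* is transcribed.
So GixD is produced and active.
Cu²⁺ is absent, so OrvK is inactive.
Required activator OrvK is absent, so *qilQ* is not transcribed.
So QilQ is not produced.
No repressor is bound and GixD is active, so *oxaR* is transcribed.
→ *oxaR* is ON.
ppGpp is absent, so KosC is active.
With repressor KosC bound, *ulmU* is not transcribed.
So UlmU is not produced.
Required activator UlmU is absent, so *wexH* is not transcribed.
→ *wexH* is OFF.
Mevalonate is present, so PurV is active.
Rhamnulose is absent, so IrpH is active.
No repressor is bound and PurV and IrpH are active, so *orvX* is transcribed.
→ *orvX* is ON.
2 of the 3 genes are transcribed.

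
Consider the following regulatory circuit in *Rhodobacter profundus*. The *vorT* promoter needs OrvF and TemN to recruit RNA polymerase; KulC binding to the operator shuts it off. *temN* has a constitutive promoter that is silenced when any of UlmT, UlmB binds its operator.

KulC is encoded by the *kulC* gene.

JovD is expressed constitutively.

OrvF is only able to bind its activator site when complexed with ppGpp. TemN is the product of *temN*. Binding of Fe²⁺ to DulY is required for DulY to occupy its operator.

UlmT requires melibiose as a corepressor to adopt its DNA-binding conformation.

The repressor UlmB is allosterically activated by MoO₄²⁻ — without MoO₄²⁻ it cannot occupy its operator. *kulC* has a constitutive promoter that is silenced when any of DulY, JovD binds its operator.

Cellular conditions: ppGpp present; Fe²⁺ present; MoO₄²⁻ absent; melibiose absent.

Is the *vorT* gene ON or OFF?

ON

Fe²⁺ is present, so DulY is active.
JovD is produced constitutively and is active.
With repressor DulY bound, *kulC* is not transcribed.
So KulC is not produced.
ppGpp is present, so OrvF is active.
Melibiose is absent, so UlmT is inactive.
MoO₄²⁻ is absent, so UlmB is inactive.
With no repressor bound, *temN* is transcribed.
So TemN is produced and active.
No repressor is bound and OrvF and TemN are active, so *vorT* is transcribed.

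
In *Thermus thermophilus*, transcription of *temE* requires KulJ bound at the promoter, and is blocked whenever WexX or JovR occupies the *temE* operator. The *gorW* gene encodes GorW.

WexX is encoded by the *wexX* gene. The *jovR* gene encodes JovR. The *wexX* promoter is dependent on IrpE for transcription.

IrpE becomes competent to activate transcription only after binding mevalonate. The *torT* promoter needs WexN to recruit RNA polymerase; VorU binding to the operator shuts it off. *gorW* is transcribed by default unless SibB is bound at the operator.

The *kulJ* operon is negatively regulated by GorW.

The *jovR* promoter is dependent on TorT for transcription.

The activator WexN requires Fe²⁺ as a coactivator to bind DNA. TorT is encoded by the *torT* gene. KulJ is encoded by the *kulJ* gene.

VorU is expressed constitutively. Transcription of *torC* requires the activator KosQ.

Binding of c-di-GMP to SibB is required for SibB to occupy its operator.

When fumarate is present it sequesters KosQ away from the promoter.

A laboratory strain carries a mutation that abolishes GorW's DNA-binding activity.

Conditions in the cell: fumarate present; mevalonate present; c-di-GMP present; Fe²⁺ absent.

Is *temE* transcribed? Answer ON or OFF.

OFF

Mevalonate is present, so IrpE is active.
No repressor is bound and IrpE is active, so *wexX* is transcribed.
So WexX is produced and active.
GorW is non-functional in this strain, so it has no effect.
With no repressor bound, *kulJ* is transcribed.
So KulJ is produced and active.
Fe²⁺ is absent, so WexN is inactive.
VorU is produced constitutively and is active.
With repressor VorU bound, *torT* is not transcribed.
So TorT is not produced.
Required activator TorT is absent, so *jovR* is not transcribed.
So JovR is not produced.
With repressor WexX bound, *temE* is not transcribed.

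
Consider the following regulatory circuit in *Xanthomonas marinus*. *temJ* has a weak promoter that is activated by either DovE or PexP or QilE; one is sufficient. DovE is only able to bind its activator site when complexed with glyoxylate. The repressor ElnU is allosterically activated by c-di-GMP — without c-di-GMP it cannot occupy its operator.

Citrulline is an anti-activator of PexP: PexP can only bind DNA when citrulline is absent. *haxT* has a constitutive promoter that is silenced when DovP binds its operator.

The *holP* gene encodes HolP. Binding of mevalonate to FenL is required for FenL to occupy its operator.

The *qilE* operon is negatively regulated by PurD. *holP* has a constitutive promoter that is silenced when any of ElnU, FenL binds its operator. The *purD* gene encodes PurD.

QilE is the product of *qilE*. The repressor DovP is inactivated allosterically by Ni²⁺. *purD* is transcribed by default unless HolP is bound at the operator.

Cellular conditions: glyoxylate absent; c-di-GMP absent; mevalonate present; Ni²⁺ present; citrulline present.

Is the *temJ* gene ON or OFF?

OFF

Glyoxylate is absent, so DovE is inactive.
Citrulline is present, so PexP is inactive.
c-di-GMP is absent, so ElnU is inactive.
Mevalonate is present, so FenL is active.
With repressor FenL bound, *holP* is not transcribed.
So HolP is not produced.
With no repressor bound, *purD* is transcribed.
So PurD is produced and active.
With repressor PurD bound, *qilE* is not transcribed.
So QilE is not produced.
No activator is available at the *temJ* promoter, so *temJ* is not transcribed.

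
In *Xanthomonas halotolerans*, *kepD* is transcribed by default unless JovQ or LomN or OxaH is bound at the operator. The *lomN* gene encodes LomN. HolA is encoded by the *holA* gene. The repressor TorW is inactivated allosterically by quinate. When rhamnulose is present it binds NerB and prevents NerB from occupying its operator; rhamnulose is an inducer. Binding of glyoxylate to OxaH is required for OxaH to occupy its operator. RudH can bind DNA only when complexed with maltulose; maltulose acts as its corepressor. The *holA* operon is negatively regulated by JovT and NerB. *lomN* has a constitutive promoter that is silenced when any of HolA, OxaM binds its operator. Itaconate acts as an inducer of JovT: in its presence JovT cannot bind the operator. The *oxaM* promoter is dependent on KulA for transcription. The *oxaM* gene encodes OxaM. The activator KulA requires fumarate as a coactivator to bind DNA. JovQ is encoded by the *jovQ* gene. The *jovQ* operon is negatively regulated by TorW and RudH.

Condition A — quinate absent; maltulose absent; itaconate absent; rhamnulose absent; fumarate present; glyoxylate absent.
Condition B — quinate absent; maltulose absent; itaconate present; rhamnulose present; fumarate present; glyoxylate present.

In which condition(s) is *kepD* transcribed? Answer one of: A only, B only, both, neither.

A only

Condition A:
Quinate is absent, so TorW is active.
Maltulose is absent, so RudH is inactive.
With repressor TorW bound, *jovQ* is not transcribed.
So JovQ is not produced.
Itaconate is absent, so JovT is active.
Rhamnulose is absent, so NerB is active.
With repressor JovT bound, *holA* is not transcribed.
So HolA is not produced.
Fumarate is present, so KulA is active.
No repressor is bound and KulA is active, so *oxaM* is transcribed.
So OxaM is produced and active.
With repressor OxaM bound, *lomN* is not transcribed.
So LomN is not produced.
Glyoxylate is absent, so OxaH is inactive.
With no repressor bound, *kepD* is transcribed.
→ *kepD* is ON in A.
Condition B:
Quinate is absent, so TorW is active.
Maltulose is absent, so RudH is inactive.
With repressor TorW bound, *jovQ* is not transcribed.
So JovQ is not produced.
Itaconate is present, so JovT is inactive.
Rhamnulose is present, so NerB is inactive.
With no repressor bound, *holA* is transcribed.
So HolA is produced and active.
Fumarate is present, so KulA is active.
No repressor is bound and KulA is active, so *oxaM* is transcribed.
So OxaM is produced and active.
With repressor HolA bound, *lomN* is not transcribed.
So LomN is not produced.
Glyoxylate is present, so OxaH is active.
With repressor OxaH bound, *kepD* is not transcribed.
→ *kepD* is OFF in B.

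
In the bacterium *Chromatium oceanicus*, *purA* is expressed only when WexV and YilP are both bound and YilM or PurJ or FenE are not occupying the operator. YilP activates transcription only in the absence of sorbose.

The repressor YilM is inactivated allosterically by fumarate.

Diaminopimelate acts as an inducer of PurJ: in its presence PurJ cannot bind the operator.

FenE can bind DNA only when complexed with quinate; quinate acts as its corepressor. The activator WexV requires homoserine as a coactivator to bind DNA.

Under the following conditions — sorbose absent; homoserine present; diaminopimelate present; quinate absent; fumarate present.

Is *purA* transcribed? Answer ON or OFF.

Homoserine is present, so WexV is active.
Sorbose is absent, so YilP is active.
Fumarate is present, so YilM is inactive.
Diaminopimelate is present, so PurJ is inactive.
Quinate is absent, so FenE is inactive.
No repressor is bound and WexV and YilP are active, so *purA* is transcribed.

ON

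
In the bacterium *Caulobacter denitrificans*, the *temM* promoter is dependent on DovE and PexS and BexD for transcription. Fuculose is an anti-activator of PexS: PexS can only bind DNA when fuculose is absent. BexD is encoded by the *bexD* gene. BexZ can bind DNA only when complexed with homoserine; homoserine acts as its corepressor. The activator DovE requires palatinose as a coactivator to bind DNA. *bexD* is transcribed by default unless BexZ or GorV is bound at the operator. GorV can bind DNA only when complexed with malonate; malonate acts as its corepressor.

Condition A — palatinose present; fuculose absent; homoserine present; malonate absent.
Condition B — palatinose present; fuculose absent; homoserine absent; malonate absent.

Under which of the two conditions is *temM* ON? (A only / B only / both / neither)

B only

Condition A:
Palatinose is present, so DovE is active.
Fuculose is absent, so PexS is active.
Homoserine is present, so BexZ is active.
Malonate is absent, so GorV is inactive.
With repressor BexZ bound, *bexD* is not transcribed.
So BexD is not produced.
Required activator BexD is absent, so *temM* is not transcribed.
→ *temM* is OFF in A.
Condition B:
Palatinose is present, so DovE is active.
Fuculose is absent, so PexS is active.
Homoserine is absent, so BexZ is inactive.
Malonate is absent, so GorV is inactive.
With no repressor bound, *bexD* is transcribed.
So BexD is produced and active.
No repressor is bound and DovE and PexS and BexD are active, so *temM* is transcribed.
→ *temM* is ON in B.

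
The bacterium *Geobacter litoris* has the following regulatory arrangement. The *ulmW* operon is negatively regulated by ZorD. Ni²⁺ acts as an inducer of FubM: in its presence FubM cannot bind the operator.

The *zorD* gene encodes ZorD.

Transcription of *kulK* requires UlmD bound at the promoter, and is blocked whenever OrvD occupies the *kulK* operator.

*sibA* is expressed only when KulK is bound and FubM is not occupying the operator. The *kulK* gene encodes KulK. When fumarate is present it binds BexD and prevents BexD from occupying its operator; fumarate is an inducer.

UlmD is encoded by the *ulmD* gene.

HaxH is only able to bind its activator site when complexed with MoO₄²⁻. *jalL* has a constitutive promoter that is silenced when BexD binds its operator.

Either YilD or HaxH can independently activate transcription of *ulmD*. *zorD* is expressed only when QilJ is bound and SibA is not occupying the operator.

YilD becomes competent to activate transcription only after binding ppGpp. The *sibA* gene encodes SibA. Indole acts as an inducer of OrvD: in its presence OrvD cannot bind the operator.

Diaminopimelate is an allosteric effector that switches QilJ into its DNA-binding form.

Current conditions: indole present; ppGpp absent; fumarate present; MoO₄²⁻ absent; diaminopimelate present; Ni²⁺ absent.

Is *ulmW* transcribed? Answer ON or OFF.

OFF

ppGpp is absent, so YilD is inactive.
MoO₄²⁻ is absent, so HaxH is inactive.
No activator is available at the *ulmD* promoter, so *ulmD* is not transcribed.
So UlmD is not produced.
Indole is present, so OrvD is inactive.
Required activator UlmD is absent, so *kulK* is not transcribed.
So KulK is not produced.
Ni²⁺ is absent, so FubM is active.
With repressor FubM bound, *sibA* is not transcribed.
So SibA is not produced.
Diaminopimelate is present, so QilJ is active.
No repressor is bound and QilJ is active, so *zorD* is transcribed.
So ZorD is produced and active.
With repressor ZorD bound, *ulmW* is not transcribed.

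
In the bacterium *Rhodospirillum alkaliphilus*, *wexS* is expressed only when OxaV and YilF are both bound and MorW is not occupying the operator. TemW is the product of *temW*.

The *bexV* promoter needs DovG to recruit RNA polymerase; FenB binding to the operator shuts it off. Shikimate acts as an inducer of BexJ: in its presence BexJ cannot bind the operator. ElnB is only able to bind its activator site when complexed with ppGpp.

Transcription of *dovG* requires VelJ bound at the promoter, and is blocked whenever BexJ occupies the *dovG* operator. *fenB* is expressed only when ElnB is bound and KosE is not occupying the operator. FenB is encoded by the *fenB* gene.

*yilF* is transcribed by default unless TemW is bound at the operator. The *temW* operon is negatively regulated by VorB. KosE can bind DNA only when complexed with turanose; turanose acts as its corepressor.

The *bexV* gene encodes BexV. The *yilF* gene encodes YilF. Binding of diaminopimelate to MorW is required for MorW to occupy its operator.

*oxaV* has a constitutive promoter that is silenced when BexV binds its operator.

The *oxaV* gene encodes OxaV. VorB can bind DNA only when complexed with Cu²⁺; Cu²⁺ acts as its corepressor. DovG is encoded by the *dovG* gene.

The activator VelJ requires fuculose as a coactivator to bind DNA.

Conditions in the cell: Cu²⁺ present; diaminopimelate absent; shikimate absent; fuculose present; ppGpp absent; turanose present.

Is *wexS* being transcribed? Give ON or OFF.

Diaminopimelate is absent, so MorW is inactive.
ppGpp is absent, so ElnB is inactive.
Turanose is present, so KosE is active.
With repressor KosE bound, *fenB* is not transcribed.
So FenB is not produced.
Fuculose is present, so VelJ is active.
Shikimate is absent, so BexJ is active.
With repressor BexJ bound, *dovG* is not transcribed.
So DovG is not produced.
Required activator DovG is absent, so *bexV* is not transcribed.
So BexV is not produced.
With no repressor bound, *oxaV* is transcribed.
So OxaV is produced and active.
Cu²⁺ is present, so VorB is active.
With repressor VorB bound, *temW* is not transcribed.
So TemW is not produced.
With no repressor bound, *yilF* is transcribed.
So YilF is produced and active.
No repressor is bound and OxaV and YilF are active, so *wexS* is transcribed.

ON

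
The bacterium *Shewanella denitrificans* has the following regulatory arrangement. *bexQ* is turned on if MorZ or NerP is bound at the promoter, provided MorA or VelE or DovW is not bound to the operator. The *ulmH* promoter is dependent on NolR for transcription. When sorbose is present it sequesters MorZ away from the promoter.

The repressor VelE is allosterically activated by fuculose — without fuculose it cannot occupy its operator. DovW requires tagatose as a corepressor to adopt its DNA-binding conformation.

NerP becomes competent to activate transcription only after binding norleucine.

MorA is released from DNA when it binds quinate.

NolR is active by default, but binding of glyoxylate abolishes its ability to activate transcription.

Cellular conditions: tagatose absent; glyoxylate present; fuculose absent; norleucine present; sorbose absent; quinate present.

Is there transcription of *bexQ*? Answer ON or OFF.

Quinate is present, so MorA is inactive.
Fuculose is absent, so VelE is inactive.
Sorbose is absent, so MorZ is active.
Tagatose is absent, so DovW is inactive.
Norleucine is present, so NerP is active.
Activator MorZ is present, so *bexQ* is transcribed.

ON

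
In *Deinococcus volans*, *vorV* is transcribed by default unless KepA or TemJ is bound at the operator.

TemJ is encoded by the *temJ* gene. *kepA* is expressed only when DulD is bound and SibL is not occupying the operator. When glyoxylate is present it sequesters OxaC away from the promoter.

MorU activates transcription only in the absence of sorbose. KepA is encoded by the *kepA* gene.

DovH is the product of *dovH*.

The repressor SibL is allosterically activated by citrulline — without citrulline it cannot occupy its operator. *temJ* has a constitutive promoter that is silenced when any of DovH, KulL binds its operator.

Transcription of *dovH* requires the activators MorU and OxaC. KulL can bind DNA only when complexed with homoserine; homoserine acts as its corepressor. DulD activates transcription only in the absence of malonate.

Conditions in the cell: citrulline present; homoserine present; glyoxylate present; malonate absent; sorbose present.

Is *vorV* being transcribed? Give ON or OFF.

ON

Malonate is absent, so DulD is active.
Citrulline is present, so SibL is active.
With repressor SibL bound, *kepA* is not transcribed.
So KepA is not produced.
Sorbose is present, so MorU is inactive.
Glyoxylate is present, so OxaC is inactive.
Required activator MorU is absent, so *dovH* is not transcribed.
So DovH is not produced.
Homoserine is present, so KulL is active.
With repressor KulL bound, *temJ* is not transcribed.
So TemJ is not produced.
With no repressor bound, *vorV* is transcribed.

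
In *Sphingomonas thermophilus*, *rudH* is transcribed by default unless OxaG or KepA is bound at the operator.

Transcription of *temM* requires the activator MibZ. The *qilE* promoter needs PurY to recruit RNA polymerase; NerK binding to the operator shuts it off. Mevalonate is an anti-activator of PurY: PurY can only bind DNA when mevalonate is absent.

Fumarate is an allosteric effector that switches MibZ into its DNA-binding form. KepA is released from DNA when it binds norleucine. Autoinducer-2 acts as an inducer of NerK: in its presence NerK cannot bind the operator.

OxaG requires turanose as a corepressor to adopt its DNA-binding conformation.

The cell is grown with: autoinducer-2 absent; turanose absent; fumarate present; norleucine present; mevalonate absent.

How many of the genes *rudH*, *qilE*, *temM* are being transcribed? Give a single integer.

Turanose is absent, so OxaG is inactive.
Norleucine is present, so KepA is inactive.
With no repressor bound, *rudH* is transcribed.
→ *rudH* is ON.
Mevalonate is absent, so PurY is active.
Autoinducer-2 is absent, so NerK is active.
With repressor NerK bound, *qilE* is not transcribed.
→ *qilE* is OFF.
Fumarate is present, so MibZ is active.
No repressor is bound and MibZ is active, so *temM* is transcribed.
→ *temM* is ON.
2 of the 3 genes are transcribed.

2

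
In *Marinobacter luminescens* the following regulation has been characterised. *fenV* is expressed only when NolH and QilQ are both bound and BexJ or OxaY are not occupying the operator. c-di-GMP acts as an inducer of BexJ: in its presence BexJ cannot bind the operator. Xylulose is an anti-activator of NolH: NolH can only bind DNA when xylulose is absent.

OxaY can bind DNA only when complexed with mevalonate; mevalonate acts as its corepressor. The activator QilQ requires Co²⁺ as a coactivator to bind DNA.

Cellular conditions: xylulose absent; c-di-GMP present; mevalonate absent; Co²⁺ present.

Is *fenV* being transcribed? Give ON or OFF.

Xylulose is absent, so NolH is active.
Co²⁺ is present, so QilQ is active.
c-di-GMP is present, so BexJ is inactive.
Mevalonate is absent, so OxaY is inactive.
No repressor is bound and NolH and QilQ are active, so *fenV* is transcribed.

ON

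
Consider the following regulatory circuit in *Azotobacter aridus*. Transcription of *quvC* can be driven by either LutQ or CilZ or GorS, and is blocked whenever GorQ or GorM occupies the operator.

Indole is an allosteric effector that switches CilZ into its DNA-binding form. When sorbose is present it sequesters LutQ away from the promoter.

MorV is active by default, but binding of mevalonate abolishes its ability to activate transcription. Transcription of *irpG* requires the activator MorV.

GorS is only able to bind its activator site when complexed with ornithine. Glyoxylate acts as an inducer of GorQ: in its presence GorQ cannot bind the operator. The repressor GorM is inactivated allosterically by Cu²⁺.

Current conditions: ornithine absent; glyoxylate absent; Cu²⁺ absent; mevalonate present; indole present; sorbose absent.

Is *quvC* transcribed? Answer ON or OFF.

Sorbose is absent, so LutQ is active.
Glyoxylate is absent, so GorQ is active.
Indole is present, so CilZ is active.
Cu²⁺ is absent, so GorM is active.
Ornithine is absent, so GorS is inactive.
With repressor GorQ bound, *quvC* is not transcribed.

OFF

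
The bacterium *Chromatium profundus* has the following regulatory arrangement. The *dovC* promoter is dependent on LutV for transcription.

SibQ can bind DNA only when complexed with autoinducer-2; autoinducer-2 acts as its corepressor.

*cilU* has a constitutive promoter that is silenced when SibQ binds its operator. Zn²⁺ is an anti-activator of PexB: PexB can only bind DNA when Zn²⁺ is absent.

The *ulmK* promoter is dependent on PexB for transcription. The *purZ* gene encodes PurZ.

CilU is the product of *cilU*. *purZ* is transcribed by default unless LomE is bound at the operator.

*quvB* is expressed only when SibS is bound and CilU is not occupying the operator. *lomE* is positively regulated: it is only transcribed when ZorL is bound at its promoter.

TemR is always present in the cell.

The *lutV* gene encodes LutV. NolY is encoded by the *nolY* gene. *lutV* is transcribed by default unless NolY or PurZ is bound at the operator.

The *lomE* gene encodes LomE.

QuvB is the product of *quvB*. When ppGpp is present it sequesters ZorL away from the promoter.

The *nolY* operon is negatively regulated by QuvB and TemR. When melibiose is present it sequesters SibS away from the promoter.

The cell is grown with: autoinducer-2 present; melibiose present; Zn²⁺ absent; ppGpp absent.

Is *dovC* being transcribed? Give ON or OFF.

Autoinducer-2 is present, so SibQ is active.
With repressor SibQ bound, *cilU* is not transcribed.
So CilU is not produced.
Melibiose is present, so SibS is inactive.
Required activator SibS is absent, so *quvB* is not transcribed.
So QuvB is not produced.
TemR is produced constitutively and is active.
With repressor TemR bound, *nolY* is not transcribed.
So NolY is not produced.
ppGpp is absent, so ZorL is active.
No repressor is bound and ZorL is active, so *lomE* is transcribed.
So LomE is produced and active.
With repressor LomE bound, *purZ* is not transcribed.
So PurZ is not produced.
With no repressor bound, *lutV* is transcribed.
So LutV is produced and active.
No repressor is bound and LutV is active, so *dovC* is transcribed.

ON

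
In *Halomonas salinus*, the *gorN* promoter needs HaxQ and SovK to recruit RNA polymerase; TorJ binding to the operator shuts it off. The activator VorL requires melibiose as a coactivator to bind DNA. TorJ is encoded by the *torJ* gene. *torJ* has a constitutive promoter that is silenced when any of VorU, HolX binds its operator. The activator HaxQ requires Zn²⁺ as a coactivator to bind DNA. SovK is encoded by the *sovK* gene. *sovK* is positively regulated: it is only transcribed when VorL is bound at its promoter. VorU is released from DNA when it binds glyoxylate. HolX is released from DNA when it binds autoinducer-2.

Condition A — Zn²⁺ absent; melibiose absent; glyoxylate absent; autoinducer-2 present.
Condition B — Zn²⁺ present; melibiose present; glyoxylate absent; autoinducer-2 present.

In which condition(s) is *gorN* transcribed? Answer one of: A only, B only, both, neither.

B only

Condition A:
Zn²⁺ is absent, so HaxQ is inactive.
Melibiose is absent, so VorL is inactive.
Required activator VorL is absent, so *sovK* is not transcribed.
So SovK is not produced.
Glyoxylate is absent, so VorU is active.
Autoinducer-2 is present, so HolX is inactive.
With repressor VorU bound, *torJ* is not transcribed.
So TorJ is not produced.
Required activator HaxQ is absent, so *gorN* is not transcribed.
→ *gorN* is OFF in A.
Condition B:
Zn²⁺ is present, so HaxQ is active.
Melibiose is present, so VorL is active.
No repressor is bound and VorL is active, so *sovK* is transcribed.
So SovK is produced and active.
Glyoxylate is absent, so VorU is active.
Autoinducer-2 is present, so HolX is inactive.
With repressor VorU bound, *torJ* is not transcribed.
So TorJ is not produced.
No repressor is bound and HaxQ and SovK are active, so *gorN* is transcribed.
→ *gorN* is ON in B.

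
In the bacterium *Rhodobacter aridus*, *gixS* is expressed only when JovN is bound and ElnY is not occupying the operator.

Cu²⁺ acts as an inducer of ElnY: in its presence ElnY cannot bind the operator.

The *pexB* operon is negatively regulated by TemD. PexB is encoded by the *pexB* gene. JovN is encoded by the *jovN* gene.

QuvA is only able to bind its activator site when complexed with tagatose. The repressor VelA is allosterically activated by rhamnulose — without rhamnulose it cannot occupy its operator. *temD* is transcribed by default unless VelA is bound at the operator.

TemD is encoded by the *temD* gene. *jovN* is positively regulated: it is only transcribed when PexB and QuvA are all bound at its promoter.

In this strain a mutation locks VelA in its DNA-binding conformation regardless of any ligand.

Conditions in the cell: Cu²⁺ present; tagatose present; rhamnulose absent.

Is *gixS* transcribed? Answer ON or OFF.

ON

Cu²⁺ is present, so ElnY is inactive.
VelA is constitutively active in this strain.
With repressor VelA bound, *temD* is not transcribed.
So TemD is not produced.
With no repressor bound, *pexB* is transcribed.
So PexB is produced and active.
Tagatose is present, so QuvA is active.
No repressor is bound and PexB and QuvA are active, so *jovN* is transcribed.
So JovN is produced and active.
No repressor is bound and JovN is active, so *gixS* is transcribed.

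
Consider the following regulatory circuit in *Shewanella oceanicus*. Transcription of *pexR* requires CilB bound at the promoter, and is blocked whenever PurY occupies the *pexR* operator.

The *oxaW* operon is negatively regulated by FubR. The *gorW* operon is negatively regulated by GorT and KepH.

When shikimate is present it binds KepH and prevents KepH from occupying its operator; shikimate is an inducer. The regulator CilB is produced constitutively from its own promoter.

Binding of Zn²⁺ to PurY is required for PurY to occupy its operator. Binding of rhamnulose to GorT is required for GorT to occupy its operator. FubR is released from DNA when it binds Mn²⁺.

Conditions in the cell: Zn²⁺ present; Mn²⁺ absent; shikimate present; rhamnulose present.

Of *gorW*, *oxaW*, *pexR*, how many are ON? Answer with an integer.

0

Rhamnulose is present, so GorT is active.
Shikimate is present, so KepH is inactive.
With repressor GorT bound, *gorW* is not transcribed.
→ *gorW* is OFF.
Mn²⁺ is absent, so FubR is active.
With repressor FubR bound, *oxaW* is not transcribed.
→ *oxaW* is OFF.
CilB is produced constitutively and is active.
Zn²⁺ is present, so PurY is active.
With repressor PurY bound, *pexR* is not transcribed.
→ *pexR* is OFF.
0 of the 3 genes are transcribed.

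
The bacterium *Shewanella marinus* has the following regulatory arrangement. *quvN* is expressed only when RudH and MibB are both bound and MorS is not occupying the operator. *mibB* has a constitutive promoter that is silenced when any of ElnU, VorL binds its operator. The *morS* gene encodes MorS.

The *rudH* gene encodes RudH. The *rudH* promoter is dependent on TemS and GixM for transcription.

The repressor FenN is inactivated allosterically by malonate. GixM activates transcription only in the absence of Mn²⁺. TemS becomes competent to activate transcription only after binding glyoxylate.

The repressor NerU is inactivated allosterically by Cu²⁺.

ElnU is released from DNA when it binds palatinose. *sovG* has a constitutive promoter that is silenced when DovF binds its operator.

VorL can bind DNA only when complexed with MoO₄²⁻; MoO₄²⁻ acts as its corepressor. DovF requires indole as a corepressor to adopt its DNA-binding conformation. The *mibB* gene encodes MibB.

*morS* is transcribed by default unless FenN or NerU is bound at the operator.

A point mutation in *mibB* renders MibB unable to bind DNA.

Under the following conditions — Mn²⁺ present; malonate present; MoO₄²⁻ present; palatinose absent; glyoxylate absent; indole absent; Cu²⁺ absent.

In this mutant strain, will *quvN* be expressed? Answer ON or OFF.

OFF

Malonate is present, so FenN is inactive.
Cu²⁺ is absent, so NerU is active.
With repressor NerU bound, *morS* is not transcribed.
So MorS is not produced.
Glyoxylate is absent, so TemS is inactive.
Mn²⁺ is present, so GixM is inactive.
Required activator TemS is absent, so *rudH* is not transcribed.
So RudH is not produced.
MibB is non-functional in this strain, so it has no effect.
Required activator RudH is absent, so *quvN* is not transcribed.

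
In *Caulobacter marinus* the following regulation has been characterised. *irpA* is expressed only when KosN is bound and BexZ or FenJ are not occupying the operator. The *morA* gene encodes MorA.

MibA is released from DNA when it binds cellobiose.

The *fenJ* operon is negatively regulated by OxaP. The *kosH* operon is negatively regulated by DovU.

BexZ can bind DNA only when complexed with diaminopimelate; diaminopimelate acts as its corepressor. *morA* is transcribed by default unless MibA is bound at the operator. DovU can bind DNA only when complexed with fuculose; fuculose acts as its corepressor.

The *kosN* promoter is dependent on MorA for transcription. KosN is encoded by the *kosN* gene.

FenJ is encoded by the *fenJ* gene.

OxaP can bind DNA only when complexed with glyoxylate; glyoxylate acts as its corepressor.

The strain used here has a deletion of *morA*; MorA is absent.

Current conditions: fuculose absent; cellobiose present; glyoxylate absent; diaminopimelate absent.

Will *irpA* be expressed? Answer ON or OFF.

Diaminopimelate is absent, so BexZ is inactive.
Glyoxylate is absent, so OxaP is inactive.
With no repressor bound, *fenJ* is transcribed.
So FenJ is produced and active.
MorA is non-functional in this strain, so it has no effect.
Required activator MorA is absent, so *kosN* is not transcribed.
So KosN is not produced.
With repressor FenJ bound, *irpA* is not transcribed.

OFF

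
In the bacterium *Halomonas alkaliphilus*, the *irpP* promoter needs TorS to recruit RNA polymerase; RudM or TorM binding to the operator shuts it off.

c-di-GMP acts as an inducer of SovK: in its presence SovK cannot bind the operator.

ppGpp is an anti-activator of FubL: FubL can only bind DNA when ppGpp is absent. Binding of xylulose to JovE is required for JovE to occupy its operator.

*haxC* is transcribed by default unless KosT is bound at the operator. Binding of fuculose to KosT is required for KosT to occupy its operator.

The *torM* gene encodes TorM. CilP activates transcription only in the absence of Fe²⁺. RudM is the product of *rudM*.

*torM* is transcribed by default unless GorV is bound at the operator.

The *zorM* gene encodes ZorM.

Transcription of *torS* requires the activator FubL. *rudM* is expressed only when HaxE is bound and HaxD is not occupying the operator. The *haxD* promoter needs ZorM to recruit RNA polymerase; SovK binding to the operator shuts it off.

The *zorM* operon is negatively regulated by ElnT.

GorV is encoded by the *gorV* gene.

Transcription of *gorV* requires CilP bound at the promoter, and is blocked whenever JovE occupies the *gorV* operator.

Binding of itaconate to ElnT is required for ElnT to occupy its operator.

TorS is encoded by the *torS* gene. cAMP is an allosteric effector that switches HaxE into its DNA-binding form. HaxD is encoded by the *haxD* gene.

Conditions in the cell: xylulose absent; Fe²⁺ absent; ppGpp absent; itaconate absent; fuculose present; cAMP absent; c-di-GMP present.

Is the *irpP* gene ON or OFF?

ON

cAMP is absent, so HaxE is inactive.
Itaconate is absent, so ElnT is inactive.
With no repressor bound, *zorM* is transcribed.
So ZorM is produced and active.
c-di-GMP is present, so SovK is inactive.
No repressor is bound and ZorM is active, so *haxD* is transcribed.
So HaxD is produced and active.
With repressor HaxD bound, *rudM* is not transcribed.
So RudM is not produced.
Fe²⁺ is absent, so CilP is active.
Xylulose is absent, so JovE is inactive.
No repressor is bound and CilP is active, so *gorV* is transcribed.
So GorV is produced and active.
With repressor GorV bound, *torM* is not transcribed.
So TorM is not produced.
ppGpp is absent, so FubL is active.
No repressor is bound and FubL is active, so *torS* is transcribed.
So TorS is produced and active.
No repressor is bound and TorS is active, so *irpP* is transcribed.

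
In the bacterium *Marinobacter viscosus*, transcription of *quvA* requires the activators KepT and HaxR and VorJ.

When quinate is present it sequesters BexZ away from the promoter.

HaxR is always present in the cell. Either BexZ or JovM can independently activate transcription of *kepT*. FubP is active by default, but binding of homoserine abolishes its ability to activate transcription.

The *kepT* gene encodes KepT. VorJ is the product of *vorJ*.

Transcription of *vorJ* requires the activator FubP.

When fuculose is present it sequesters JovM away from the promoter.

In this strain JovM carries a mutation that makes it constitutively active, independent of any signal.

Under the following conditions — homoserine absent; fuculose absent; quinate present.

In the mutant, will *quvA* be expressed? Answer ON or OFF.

Quinate is present, so BexZ is inactive.
JovM is constitutively active in this strain.
Activator JovM is present, so *kepT* is transcribed.
So KepT is produced and active.
HaxR is produced constitutively and is active.
Homoserine is absent, so FubP is active.
No repressor is bound and FubP is active, so *vorJ* is transcribed.
So VorJ is produced and active.
No repressor is bound and KepT and HaxR and VorJ are active, so *quvA* is transcribed.

ON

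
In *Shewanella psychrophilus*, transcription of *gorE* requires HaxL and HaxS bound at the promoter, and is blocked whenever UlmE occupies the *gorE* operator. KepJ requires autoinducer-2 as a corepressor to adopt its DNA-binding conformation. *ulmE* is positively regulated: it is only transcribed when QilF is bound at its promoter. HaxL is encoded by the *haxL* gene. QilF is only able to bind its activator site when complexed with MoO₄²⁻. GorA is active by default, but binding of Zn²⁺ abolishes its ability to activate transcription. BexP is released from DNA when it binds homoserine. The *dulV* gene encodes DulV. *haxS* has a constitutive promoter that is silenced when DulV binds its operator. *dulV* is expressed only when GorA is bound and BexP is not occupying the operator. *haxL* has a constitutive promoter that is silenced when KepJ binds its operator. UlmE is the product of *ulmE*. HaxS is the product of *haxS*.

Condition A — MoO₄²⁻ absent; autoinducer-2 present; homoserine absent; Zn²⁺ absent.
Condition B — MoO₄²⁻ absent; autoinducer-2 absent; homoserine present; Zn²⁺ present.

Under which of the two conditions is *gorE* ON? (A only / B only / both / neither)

B only

Condition A:
MoO₄²⁻ is absent, so QilF is inactive.
Required activator QilF is absent, so *ulmE* is not transcribed.
So UlmE is not produced.
Autoinducer-2 is present, so KepJ is active.
With repressor KepJ bound, *haxL* is not transcribed.
So HaxL is not produced.
Homoserine is absent, so BexP is active.
Zn²⁺ is absent, so GorA is active.
With repressor BexP bound, *dulV* is not transcribed.
So DulV is not produced.
With no repressor bound, *haxS* is transcribed.
So HaxS is produced and active.
Required activator HaxL is absent, so *gorE* is not transcribed.
→ *gorE* is OFF in A.
Condition B:
MoO₄²⁻ is absent, so QilF is inactive.
Required activator QilF is absent, so *ulmE* is not transcribed.
So UlmE is not produced.
Autoinducer-2 is absent, so KepJ is inactive.
With no repressor bound, *haxL* is transcribed.
So HaxL is produced and active.
Homoserine is present, so BexP is inactive.
Zn²⁺ is present, so GorA is inactive.
Required activator GorA is absent, so *dulV* is not transcribed.
So DulV is not produced.
With no repressor bound, *haxS* is transcribed.
So HaxS is produced and active.
No repressor is bound and HaxL and HaxS are active, so *gorE* is transcribed.
→ *gorE* is ON in B.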